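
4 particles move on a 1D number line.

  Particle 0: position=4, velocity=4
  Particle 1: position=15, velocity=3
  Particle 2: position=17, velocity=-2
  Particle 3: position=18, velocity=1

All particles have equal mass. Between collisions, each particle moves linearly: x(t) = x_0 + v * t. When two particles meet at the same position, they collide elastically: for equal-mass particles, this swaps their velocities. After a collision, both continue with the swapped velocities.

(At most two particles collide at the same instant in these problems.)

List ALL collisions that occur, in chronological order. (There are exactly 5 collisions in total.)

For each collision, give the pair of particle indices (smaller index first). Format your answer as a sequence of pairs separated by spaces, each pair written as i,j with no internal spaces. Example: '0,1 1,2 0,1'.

Collision at t=2/5: particles 1 and 2 swap velocities; positions: p0=28/5 p1=81/5 p2=81/5 p3=92/5; velocities now: v0=4 v1=-2 v2=3 v3=1
Collision at t=3/2: particles 2 and 3 swap velocities; positions: p0=10 p1=14 p2=39/2 p3=39/2; velocities now: v0=4 v1=-2 v2=1 v3=3
Collision at t=13/6: particles 0 and 1 swap velocities; positions: p0=38/3 p1=38/3 p2=121/6 p3=43/2; velocities now: v0=-2 v1=4 v2=1 v3=3
Collision at t=14/3: particles 1 and 2 swap velocities; positions: p0=23/3 p1=68/3 p2=68/3 p3=29; velocities now: v0=-2 v1=1 v2=4 v3=3
Collision at t=11: particles 2 and 3 swap velocities; positions: p0=-5 p1=29 p2=48 p3=48; velocities now: v0=-2 v1=1 v2=3 v3=4

Answer: 1,2 2,3 0,1 1,2 2,3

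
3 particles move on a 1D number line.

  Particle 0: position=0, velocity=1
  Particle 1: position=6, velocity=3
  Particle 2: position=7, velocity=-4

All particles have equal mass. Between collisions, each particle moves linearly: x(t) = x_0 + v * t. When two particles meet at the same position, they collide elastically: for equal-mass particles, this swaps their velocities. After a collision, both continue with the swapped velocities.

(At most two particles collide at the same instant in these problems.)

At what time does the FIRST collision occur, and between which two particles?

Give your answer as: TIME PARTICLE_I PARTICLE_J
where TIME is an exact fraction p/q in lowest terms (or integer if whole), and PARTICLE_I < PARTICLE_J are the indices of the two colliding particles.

Pair (0,1): pos 0,6 vel 1,3 -> not approaching (rel speed -2 <= 0)
Pair (1,2): pos 6,7 vel 3,-4 -> gap=1, closing at 7/unit, collide at t=1/7
Earliest collision: t=1/7 between 1 and 2

Answer: 1/7 1 2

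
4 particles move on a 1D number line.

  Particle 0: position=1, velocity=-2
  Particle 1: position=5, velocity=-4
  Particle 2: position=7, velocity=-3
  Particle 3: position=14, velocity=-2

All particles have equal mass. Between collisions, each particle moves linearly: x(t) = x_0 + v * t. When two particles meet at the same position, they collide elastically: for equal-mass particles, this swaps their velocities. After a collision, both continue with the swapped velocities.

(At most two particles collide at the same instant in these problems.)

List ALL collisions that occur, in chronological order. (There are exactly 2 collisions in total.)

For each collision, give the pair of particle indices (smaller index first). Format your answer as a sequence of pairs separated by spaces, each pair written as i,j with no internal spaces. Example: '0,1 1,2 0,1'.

Answer: 0,1 1,2

Derivation:
Collision at t=2: particles 0 and 1 swap velocities; positions: p0=-3 p1=-3 p2=1 p3=10; velocities now: v0=-4 v1=-2 v2=-3 v3=-2
Collision at t=6: particles 1 and 2 swap velocities; positions: p0=-19 p1=-11 p2=-11 p3=2; velocities now: v0=-4 v1=-3 v2=-2 v3=-2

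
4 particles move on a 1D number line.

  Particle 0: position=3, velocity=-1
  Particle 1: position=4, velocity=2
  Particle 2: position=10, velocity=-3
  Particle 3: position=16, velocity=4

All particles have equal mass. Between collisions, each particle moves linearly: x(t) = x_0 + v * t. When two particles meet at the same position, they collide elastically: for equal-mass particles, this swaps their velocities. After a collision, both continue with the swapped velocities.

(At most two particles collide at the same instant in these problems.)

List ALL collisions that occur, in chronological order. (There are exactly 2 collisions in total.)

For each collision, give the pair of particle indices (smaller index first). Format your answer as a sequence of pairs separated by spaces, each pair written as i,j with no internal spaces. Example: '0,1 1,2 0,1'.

Collision at t=6/5: particles 1 and 2 swap velocities; positions: p0=9/5 p1=32/5 p2=32/5 p3=104/5; velocities now: v0=-1 v1=-3 v2=2 v3=4
Collision at t=7/2: particles 0 and 1 swap velocities; positions: p0=-1/2 p1=-1/2 p2=11 p3=30; velocities now: v0=-3 v1=-1 v2=2 v3=4

Answer: 1,2 0,1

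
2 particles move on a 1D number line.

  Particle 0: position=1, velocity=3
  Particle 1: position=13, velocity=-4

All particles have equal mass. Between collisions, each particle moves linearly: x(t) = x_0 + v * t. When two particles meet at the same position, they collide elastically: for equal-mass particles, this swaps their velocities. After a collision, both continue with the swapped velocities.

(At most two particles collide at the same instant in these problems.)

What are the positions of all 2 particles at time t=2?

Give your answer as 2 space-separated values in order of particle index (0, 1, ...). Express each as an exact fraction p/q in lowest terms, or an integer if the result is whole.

Answer: 5 7

Derivation:
Collision at t=12/7: particles 0 and 1 swap velocities; positions: p0=43/7 p1=43/7; velocities now: v0=-4 v1=3
Advance to t=2 (no further collisions before then); velocities: v0=-4 v1=3; positions = 5 7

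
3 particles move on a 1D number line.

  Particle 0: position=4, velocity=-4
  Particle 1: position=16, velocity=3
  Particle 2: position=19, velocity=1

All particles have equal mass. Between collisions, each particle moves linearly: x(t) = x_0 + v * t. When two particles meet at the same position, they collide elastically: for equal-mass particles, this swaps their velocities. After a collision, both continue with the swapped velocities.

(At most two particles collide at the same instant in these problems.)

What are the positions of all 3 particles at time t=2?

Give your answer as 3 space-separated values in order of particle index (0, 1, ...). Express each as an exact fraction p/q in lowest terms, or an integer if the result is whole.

Answer: -4 21 22

Derivation:
Collision at t=3/2: particles 1 and 2 swap velocities; positions: p0=-2 p1=41/2 p2=41/2; velocities now: v0=-4 v1=1 v2=3
Advance to t=2 (no further collisions before then); velocities: v0=-4 v1=1 v2=3; positions = -4 21 22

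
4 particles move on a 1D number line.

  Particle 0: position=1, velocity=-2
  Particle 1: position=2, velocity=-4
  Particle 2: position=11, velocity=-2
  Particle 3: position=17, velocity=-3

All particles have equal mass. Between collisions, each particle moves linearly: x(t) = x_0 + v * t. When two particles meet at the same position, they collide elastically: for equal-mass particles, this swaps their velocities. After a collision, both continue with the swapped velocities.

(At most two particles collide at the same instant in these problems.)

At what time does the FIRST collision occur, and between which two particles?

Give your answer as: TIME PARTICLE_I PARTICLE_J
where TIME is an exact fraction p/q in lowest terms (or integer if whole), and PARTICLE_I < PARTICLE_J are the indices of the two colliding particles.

Answer: 1/2 0 1

Derivation:
Pair (0,1): pos 1,2 vel -2,-4 -> gap=1, closing at 2/unit, collide at t=1/2
Pair (1,2): pos 2,11 vel -4,-2 -> not approaching (rel speed -2 <= 0)
Pair (2,3): pos 11,17 vel -2,-3 -> gap=6, closing at 1/unit, collide at t=6
Earliest collision: t=1/2 between 0 and 1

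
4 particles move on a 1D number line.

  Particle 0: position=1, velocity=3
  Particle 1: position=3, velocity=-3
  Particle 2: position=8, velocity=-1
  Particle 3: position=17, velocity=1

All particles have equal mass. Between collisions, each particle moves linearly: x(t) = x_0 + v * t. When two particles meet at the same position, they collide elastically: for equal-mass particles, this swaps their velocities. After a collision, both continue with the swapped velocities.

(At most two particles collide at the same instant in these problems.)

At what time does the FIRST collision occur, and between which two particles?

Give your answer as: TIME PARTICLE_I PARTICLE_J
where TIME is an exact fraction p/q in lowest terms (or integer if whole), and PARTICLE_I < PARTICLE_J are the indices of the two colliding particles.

Pair (0,1): pos 1,3 vel 3,-3 -> gap=2, closing at 6/unit, collide at t=1/3
Pair (1,2): pos 3,8 vel -3,-1 -> not approaching (rel speed -2 <= 0)
Pair (2,3): pos 8,17 vel -1,1 -> not approaching (rel speed -2 <= 0)
Earliest collision: t=1/3 between 0 and 1

Answer: 1/3 0 1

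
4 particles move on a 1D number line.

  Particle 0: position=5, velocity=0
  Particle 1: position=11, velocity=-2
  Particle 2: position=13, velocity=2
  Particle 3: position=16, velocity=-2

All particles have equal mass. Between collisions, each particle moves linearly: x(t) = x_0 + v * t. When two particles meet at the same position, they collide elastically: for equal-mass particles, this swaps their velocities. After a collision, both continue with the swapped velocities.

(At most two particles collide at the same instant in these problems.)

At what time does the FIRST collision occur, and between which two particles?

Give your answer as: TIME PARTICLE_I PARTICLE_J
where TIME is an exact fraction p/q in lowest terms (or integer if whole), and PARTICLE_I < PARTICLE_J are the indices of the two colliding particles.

Answer: 3/4 2 3

Derivation:
Pair (0,1): pos 5,11 vel 0,-2 -> gap=6, closing at 2/unit, collide at t=3
Pair (1,2): pos 11,13 vel -2,2 -> not approaching (rel speed -4 <= 0)
Pair (2,3): pos 13,16 vel 2,-2 -> gap=3, closing at 4/unit, collide at t=3/4
Earliest collision: t=3/4 between 2 and 3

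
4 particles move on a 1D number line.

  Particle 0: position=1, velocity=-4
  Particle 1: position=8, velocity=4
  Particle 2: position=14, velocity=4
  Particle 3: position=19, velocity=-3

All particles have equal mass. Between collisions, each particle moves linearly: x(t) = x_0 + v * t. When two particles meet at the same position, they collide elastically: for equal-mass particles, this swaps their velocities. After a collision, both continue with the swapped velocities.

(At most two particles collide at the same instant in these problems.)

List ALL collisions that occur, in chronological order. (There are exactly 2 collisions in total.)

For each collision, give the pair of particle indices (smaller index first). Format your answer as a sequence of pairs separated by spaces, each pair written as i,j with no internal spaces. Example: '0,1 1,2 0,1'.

Answer: 2,3 1,2

Derivation:
Collision at t=5/7: particles 2 and 3 swap velocities; positions: p0=-13/7 p1=76/7 p2=118/7 p3=118/7; velocities now: v0=-4 v1=4 v2=-3 v3=4
Collision at t=11/7: particles 1 and 2 swap velocities; positions: p0=-37/7 p1=100/7 p2=100/7 p3=142/7; velocities now: v0=-4 v1=-3 v2=4 v3=4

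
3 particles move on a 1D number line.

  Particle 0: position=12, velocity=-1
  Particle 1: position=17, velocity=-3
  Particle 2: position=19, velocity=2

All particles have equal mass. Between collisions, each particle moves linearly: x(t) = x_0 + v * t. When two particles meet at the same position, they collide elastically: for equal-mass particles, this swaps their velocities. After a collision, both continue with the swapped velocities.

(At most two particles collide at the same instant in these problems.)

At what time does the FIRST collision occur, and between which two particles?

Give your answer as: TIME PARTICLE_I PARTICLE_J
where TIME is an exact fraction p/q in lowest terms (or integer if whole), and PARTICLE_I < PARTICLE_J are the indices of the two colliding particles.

Pair (0,1): pos 12,17 vel -1,-3 -> gap=5, closing at 2/unit, collide at t=5/2
Pair (1,2): pos 17,19 vel -3,2 -> not approaching (rel speed -5 <= 0)
Earliest collision: t=5/2 between 0 and 1

Answer: 5/2 0 1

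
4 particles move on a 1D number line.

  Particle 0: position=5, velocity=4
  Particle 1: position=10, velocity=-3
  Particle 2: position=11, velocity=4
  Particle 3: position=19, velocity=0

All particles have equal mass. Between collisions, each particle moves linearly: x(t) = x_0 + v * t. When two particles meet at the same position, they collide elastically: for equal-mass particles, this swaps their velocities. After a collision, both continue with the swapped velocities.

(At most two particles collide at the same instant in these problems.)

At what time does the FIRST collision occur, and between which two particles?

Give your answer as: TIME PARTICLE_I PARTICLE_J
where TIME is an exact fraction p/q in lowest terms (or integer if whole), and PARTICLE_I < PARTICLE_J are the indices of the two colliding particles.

Answer: 5/7 0 1

Derivation:
Pair (0,1): pos 5,10 vel 4,-3 -> gap=5, closing at 7/unit, collide at t=5/7
Pair (1,2): pos 10,11 vel -3,4 -> not approaching (rel speed -7 <= 0)
Pair (2,3): pos 11,19 vel 4,0 -> gap=8, closing at 4/unit, collide at t=2
Earliest collision: t=5/7 between 0 and 1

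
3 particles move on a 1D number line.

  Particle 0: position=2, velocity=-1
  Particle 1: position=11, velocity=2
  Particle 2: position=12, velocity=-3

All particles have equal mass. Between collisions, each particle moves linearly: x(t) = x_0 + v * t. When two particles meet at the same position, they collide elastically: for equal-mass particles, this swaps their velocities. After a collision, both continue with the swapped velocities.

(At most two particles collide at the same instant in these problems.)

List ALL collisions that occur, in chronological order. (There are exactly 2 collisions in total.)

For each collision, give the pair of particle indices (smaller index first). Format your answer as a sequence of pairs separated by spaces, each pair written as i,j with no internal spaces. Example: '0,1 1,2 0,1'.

Answer: 1,2 0,1

Derivation:
Collision at t=1/5: particles 1 and 2 swap velocities; positions: p0=9/5 p1=57/5 p2=57/5; velocities now: v0=-1 v1=-3 v2=2
Collision at t=5: particles 0 and 1 swap velocities; positions: p0=-3 p1=-3 p2=21; velocities now: v0=-3 v1=-1 v2=2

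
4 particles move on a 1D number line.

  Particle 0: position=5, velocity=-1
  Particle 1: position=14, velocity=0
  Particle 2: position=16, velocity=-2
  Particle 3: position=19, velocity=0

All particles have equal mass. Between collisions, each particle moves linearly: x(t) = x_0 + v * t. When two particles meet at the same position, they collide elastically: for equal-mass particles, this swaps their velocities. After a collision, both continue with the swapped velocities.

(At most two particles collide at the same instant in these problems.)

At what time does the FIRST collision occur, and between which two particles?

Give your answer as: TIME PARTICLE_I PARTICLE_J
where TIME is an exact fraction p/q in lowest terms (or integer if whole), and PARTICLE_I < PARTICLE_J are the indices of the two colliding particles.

Answer: 1 1 2

Derivation:
Pair (0,1): pos 5,14 vel -1,0 -> not approaching (rel speed -1 <= 0)
Pair (1,2): pos 14,16 vel 0,-2 -> gap=2, closing at 2/unit, collide at t=1
Pair (2,3): pos 16,19 vel -2,0 -> not approaching (rel speed -2 <= 0)
Earliest collision: t=1 between 1 and 2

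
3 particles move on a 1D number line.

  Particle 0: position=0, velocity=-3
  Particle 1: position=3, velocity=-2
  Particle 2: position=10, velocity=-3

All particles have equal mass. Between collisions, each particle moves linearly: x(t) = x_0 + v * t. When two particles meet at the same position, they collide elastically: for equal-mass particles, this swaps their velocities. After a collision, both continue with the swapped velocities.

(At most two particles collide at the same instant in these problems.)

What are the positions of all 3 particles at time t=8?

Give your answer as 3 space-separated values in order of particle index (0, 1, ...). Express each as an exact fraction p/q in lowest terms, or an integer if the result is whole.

Answer: -24 -14 -13

Derivation:
Collision at t=7: particles 1 and 2 swap velocities; positions: p0=-21 p1=-11 p2=-11; velocities now: v0=-3 v1=-3 v2=-2
Advance to t=8 (no further collisions before then); velocities: v0=-3 v1=-3 v2=-2; positions = -24 -14 -13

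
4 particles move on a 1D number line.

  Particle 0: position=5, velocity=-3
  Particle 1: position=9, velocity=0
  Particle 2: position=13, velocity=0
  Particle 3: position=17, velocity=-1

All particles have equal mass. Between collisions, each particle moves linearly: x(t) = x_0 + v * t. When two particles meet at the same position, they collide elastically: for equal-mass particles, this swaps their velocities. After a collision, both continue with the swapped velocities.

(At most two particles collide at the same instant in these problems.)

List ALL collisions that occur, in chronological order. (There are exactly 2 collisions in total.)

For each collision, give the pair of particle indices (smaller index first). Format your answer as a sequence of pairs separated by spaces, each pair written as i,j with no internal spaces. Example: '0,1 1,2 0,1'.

Collision at t=4: particles 2 and 3 swap velocities; positions: p0=-7 p1=9 p2=13 p3=13; velocities now: v0=-3 v1=0 v2=-1 v3=0
Collision at t=8: particles 1 and 2 swap velocities; positions: p0=-19 p1=9 p2=9 p3=13; velocities now: v0=-3 v1=-1 v2=0 v3=0

Answer: 2,3 1,2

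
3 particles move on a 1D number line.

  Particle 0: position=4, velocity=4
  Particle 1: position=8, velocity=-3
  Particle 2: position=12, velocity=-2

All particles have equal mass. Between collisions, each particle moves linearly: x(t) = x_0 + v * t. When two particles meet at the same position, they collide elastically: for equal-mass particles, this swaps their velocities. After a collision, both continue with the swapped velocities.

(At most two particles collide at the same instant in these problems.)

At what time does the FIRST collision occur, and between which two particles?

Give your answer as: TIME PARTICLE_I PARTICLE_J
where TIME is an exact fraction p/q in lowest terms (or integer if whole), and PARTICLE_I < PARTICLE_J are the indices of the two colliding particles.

Answer: 4/7 0 1

Derivation:
Pair (0,1): pos 4,8 vel 4,-3 -> gap=4, closing at 7/unit, collide at t=4/7
Pair (1,2): pos 8,12 vel -3,-2 -> not approaching (rel speed -1 <= 0)
Earliest collision: t=4/7 between 0 and 1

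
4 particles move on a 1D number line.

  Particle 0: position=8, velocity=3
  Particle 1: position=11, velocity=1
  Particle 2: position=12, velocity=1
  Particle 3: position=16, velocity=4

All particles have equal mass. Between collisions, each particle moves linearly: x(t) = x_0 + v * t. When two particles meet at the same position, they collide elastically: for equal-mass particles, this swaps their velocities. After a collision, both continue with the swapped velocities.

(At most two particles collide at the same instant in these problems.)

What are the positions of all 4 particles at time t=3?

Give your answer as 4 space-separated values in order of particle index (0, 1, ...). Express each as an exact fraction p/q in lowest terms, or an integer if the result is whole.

Answer: 14 15 17 28

Derivation:
Collision at t=3/2: particles 0 and 1 swap velocities; positions: p0=25/2 p1=25/2 p2=27/2 p3=22; velocities now: v0=1 v1=3 v2=1 v3=4
Collision at t=2: particles 1 and 2 swap velocities; positions: p0=13 p1=14 p2=14 p3=24; velocities now: v0=1 v1=1 v2=3 v3=4
Advance to t=3 (no further collisions before then); velocities: v0=1 v1=1 v2=3 v3=4; positions = 14 15 17 28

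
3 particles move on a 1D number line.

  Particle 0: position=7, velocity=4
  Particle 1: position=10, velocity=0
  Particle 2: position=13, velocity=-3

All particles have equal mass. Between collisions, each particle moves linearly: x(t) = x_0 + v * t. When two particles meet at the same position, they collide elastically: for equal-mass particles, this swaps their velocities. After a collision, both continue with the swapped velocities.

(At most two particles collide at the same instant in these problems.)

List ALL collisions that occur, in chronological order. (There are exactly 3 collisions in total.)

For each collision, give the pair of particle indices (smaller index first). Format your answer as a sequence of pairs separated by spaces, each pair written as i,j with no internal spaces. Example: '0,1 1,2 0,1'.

Answer: 0,1 1,2 0,1

Derivation:
Collision at t=3/4: particles 0 and 1 swap velocities; positions: p0=10 p1=10 p2=43/4; velocities now: v0=0 v1=4 v2=-3
Collision at t=6/7: particles 1 and 2 swap velocities; positions: p0=10 p1=73/7 p2=73/7; velocities now: v0=0 v1=-3 v2=4
Collision at t=1: particles 0 and 1 swap velocities; positions: p0=10 p1=10 p2=11; velocities now: v0=-3 v1=0 v2=4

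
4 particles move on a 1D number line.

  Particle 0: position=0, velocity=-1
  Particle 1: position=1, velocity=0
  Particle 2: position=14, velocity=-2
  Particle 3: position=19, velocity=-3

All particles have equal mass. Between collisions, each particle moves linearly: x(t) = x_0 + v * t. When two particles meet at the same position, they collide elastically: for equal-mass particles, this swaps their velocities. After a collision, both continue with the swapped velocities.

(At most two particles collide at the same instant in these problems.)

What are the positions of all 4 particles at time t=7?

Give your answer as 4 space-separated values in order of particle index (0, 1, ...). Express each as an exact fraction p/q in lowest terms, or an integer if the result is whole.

Answer: -7 -2 0 1

Derivation:
Collision at t=5: particles 2 and 3 swap velocities; positions: p0=-5 p1=1 p2=4 p3=4; velocities now: v0=-1 v1=0 v2=-3 v3=-2
Collision at t=6: particles 1 and 2 swap velocities; positions: p0=-6 p1=1 p2=1 p3=2; velocities now: v0=-1 v1=-3 v2=0 v3=-2
Collision at t=13/2: particles 2 and 3 swap velocities; positions: p0=-13/2 p1=-1/2 p2=1 p3=1; velocities now: v0=-1 v1=-3 v2=-2 v3=0
Advance to t=7 (no further collisions before then); velocities: v0=-1 v1=-3 v2=-2 v3=0; positions = -7 -2 0 1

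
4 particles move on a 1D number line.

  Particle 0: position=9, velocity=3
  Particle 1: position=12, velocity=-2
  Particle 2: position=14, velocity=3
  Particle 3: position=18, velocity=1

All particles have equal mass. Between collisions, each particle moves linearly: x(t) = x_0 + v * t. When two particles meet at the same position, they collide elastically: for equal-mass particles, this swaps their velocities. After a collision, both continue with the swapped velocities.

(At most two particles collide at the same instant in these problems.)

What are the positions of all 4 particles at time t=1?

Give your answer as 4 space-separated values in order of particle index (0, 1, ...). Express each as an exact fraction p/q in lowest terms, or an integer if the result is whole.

Collision at t=3/5: particles 0 and 1 swap velocities; positions: p0=54/5 p1=54/5 p2=79/5 p3=93/5; velocities now: v0=-2 v1=3 v2=3 v3=1
Advance to t=1 (no further collisions before then); velocities: v0=-2 v1=3 v2=3 v3=1; positions = 10 12 17 19

Answer: 10 12 17 19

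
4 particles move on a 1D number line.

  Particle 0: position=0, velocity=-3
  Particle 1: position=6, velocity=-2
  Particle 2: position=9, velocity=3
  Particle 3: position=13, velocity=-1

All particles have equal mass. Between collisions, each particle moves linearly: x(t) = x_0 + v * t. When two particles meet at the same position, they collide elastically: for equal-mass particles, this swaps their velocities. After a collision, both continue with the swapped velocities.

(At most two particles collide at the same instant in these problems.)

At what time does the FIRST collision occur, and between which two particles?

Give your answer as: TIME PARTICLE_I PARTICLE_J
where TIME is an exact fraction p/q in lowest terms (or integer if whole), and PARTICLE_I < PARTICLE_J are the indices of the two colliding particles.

Answer: 1 2 3

Derivation:
Pair (0,1): pos 0,6 vel -3,-2 -> not approaching (rel speed -1 <= 0)
Pair (1,2): pos 6,9 vel -2,3 -> not approaching (rel speed -5 <= 0)
Pair (2,3): pos 9,13 vel 3,-1 -> gap=4, closing at 4/unit, collide at t=1
Earliest collision: t=1 between 2 and 3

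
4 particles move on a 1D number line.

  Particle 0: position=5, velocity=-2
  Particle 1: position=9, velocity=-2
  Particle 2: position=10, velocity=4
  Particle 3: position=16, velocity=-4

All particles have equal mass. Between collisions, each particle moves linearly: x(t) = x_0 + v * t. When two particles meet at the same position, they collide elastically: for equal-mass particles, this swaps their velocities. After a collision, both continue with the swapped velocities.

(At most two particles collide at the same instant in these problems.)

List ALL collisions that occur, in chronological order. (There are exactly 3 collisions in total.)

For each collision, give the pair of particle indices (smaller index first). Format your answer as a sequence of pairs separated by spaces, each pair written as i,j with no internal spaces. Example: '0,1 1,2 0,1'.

Answer: 2,3 1,2 0,1

Derivation:
Collision at t=3/4: particles 2 and 3 swap velocities; positions: p0=7/2 p1=15/2 p2=13 p3=13; velocities now: v0=-2 v1=-2 v2=-4 v3=4
Collision at t=7/2: particles 1 and 2 swap velocities; positions: p0=-2 p1=2 p2=2 p3=24; velocities now: v0=-2 v1=-4 v2=-2 v3=4
Collision at t=11/2: particles 0 and 1 swap velocities; positions: p0=-6 p1=-6 p2=-2 p3=32; velocities now: v0=-4 v1=-2 v2=-2 v3=4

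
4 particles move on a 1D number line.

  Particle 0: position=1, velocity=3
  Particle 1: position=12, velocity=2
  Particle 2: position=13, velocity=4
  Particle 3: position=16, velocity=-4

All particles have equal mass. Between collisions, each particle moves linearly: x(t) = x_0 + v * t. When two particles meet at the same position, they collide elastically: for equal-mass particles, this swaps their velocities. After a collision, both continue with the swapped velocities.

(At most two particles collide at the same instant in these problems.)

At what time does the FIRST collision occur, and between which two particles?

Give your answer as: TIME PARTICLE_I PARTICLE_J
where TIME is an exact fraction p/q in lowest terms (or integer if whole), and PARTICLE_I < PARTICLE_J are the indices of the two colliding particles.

Answer: 3/8 2 3

Derivation:
Pair (0,1): pos 1,12 vel 3,2 -> gap=11, closing at 1/unit, collide at t=11
Pair (1,2): pos 12,13 vel 2,4 -> not approaching (rel speed -2 <= 0)
Pair (2,3): pos 13,16 vel 4,-4 -> gap=3, closing at 8/unit, collide at t=3/8
Earliest collision: t=3/8 between 2 and 3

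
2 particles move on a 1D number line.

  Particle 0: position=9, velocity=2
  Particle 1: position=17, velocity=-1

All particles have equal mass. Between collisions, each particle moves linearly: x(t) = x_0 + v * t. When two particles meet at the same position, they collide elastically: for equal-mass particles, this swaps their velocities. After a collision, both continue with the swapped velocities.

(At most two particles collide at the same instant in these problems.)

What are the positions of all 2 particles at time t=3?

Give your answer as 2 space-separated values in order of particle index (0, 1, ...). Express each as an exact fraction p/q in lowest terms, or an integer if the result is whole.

Answer: 14 15

Derivation:
Collision at t=8/3: particles 0 and 1 swap velocities; positions: p0=43/3 p1=43/3; velocities now: v0=-1 v1=2
Advance to t=3 (no further collisions before then); velocities: v0=-1 v1=2; positions = 14 15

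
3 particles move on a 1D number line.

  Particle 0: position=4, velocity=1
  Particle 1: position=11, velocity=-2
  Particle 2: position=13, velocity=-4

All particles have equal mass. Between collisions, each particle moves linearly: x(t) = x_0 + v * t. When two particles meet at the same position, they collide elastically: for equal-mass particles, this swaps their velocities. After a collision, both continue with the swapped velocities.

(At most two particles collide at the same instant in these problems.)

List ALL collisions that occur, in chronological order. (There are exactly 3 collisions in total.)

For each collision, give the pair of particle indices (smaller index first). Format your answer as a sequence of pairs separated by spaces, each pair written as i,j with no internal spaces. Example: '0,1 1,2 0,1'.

Collision at t=1: particles 1 and 2 swap velocities; positions: p0=5 p1=9 p2=9; velocities now: v0=1 v1=-4 v2=-2
Collision at t=9/5: particles 0 and 1 swap velocities; positions: p0=29/5 p1=29/5 p2=37/5; velocities now: v0=-4 v1=1 v2=-2
Collision at t=7/3: particles 1 and 2 swap velocities; positions: p0=11/3 p1=19/3 p2=19/3; velocities now: v0=-4 v1=-2 v2=1

Answer: 1,2 0,1 1,2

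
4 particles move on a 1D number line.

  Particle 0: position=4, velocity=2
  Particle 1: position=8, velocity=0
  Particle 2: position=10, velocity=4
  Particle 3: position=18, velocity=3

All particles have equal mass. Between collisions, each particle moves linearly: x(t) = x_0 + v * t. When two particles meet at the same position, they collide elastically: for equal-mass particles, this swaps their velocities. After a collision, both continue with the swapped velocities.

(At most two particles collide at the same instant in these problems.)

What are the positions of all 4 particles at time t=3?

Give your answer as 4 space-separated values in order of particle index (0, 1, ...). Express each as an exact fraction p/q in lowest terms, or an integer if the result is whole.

Answer: 8 10 22 27

Derivation:
Collision at t=2: particles 0 and 1 swap velocities; positions: p0=8 p1=8 p2=18 p3=24; velocities now: v0=0 v1=2 v2=4 v3=3
Advance to t=3 (no further collisions before then); velocities: v0=0 v1=2 v2=4 v3=3; positions = 8 10 22 27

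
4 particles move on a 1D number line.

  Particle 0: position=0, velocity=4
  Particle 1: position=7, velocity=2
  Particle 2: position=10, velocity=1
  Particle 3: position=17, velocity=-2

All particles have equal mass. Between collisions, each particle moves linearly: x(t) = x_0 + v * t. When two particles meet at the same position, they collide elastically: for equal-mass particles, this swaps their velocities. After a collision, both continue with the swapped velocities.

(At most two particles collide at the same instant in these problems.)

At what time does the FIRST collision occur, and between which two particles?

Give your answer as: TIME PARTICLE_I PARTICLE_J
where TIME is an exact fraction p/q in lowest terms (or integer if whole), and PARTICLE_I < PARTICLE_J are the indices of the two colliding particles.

Answer: 7/3 2 3

Derivation:
Pair (0,1): pos 0,7 vel 4,2 -> gap=7, closing at 2/unit, collide at t=7/2
Pair (1,2): pos 7,10 vel 2,1 -> gap=3, closing at 1/unit, collide at t=3
Pair (2,3): pos 10,17 vel 1,-2 -> gap=7, closing at 3/unit, collide at t=7/3
Earliest collision: t=7/3 between 2 and 3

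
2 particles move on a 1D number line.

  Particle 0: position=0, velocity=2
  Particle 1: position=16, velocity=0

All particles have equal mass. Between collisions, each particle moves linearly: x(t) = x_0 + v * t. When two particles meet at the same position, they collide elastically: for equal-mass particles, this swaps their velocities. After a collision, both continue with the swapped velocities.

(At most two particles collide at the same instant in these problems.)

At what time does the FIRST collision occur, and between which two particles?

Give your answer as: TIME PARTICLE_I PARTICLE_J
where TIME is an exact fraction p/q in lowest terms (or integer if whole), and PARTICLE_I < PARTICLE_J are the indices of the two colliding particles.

Pair (0,1): pos 0,16 vel 2,0 -> gap=16, closing at 2/unit, collide at t=8
Earliest collision: t=8 between 0 and 1

Answer: 8 0 1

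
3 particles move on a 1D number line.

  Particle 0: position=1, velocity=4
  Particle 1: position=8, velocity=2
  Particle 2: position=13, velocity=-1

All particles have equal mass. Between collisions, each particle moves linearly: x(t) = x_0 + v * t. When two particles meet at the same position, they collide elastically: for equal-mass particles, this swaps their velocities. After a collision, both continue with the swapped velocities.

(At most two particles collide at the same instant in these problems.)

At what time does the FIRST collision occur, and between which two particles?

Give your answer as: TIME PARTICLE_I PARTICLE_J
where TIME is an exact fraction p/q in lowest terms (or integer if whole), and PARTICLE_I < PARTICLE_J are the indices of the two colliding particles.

Pair (0,1): pos 1,8 vel 4,2 -> gap=7, closing at 2/unit, collide at t=7/2
Pair (1,2): pos 8,13 vel 2,-1 -> gap=5, closing at 3/unit, collide at t=5/3
Earliest collision: t=5/3 between 1 and 2

Answer: 5/3 1 2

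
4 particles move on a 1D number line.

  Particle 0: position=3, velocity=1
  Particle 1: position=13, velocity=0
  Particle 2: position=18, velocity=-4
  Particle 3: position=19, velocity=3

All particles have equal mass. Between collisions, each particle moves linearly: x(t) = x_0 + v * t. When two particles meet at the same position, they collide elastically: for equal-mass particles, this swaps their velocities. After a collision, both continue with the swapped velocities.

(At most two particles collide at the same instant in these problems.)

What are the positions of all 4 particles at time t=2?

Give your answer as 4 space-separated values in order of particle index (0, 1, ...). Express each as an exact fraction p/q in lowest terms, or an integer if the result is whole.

Answer: 5 10 13 25

Derivation:
Collision at t=5/4: particles 1 and 2 swap velocities; positions: p0=17/4 p1=13 p2=13 p3=91/4; velocities now: v0=1 v1=-4 v2=0 v3=3
Advance to t=2 (no further collisions before then); velocities: v0=1 v1=-4 v2=0 v3=3; positions = 5 10 13 25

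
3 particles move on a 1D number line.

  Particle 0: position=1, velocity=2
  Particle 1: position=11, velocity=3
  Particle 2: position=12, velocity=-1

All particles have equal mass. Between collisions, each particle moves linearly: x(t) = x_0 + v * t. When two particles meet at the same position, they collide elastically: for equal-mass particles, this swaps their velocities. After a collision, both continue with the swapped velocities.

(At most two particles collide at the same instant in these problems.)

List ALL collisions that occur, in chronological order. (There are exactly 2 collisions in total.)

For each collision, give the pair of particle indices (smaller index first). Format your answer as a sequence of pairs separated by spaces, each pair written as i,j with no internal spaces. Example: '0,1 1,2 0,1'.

Collision at t=1/4: particles 1 and 2 swap velocities; positions: p0=3/2 p1=47/4 p2=47/4; velocities now: v0=2 v1=-1 v2=3
Collision at t=11/3: particles 0 and 1 swap velocities; positions: p0=25/3 p1=25/3 p2=22; velocities now: v0=-1 v1=2 v2=3

Answer: 1,2 0,1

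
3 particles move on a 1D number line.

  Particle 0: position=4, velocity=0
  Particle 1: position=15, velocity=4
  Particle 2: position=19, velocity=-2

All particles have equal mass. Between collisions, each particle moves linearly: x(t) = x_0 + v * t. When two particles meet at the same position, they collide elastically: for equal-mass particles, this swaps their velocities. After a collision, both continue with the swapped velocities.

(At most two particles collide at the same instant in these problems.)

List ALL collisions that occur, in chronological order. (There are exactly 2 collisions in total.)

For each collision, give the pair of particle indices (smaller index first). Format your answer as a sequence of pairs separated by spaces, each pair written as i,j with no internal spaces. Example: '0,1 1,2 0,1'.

Answer: 1,2 0,1

Derivation:
Collision at t=2/3: particles 1 and 2 swap velocities; positions: p0=4 p1=53/3 p2=53/3; velocities now: v0=0 v1=-2 v2=4
Collision at t=15/2: particles 0 and 1 swap velocities; positions: p0=4 p1=4 p2=45; velocities now: v0=-2 v1=0 v2=4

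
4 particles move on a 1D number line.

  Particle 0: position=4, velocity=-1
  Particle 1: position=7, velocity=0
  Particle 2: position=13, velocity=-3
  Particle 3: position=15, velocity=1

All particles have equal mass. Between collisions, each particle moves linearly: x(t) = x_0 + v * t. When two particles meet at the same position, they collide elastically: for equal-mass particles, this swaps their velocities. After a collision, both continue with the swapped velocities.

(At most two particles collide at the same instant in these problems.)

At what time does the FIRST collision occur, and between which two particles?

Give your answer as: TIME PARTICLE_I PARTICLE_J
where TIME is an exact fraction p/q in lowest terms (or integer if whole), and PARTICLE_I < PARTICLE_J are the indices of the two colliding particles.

Pair (0,1): pos 4,7 vel -1,0 -> not approaching (rel speed -1 <= 0)
Pair (1,2): pos 7,13 vel 0,-3 -> gap=6, closing at 3/unit, collide at t=2
Pair (2,3): pos 13,15 vel -3,1 -> not approaching (rel speed -4 <= 0)
Earliest collision: t=2 between 1 and 2

Answer: 2 1 2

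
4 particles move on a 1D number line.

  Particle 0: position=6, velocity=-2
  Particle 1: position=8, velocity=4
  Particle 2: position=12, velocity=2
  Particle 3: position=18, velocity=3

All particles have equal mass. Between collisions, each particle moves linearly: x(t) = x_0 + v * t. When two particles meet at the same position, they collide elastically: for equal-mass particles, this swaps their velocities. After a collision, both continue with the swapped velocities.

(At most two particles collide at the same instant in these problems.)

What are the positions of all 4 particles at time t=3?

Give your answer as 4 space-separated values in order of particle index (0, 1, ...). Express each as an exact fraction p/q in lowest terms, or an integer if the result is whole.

Answer: 0 18 20 27

Derivation:
Collision at t=2: particles 1 and 2 swap velocities; positions: p0=2 p1=16 p2=16 p3=24; velocities now: v0=-2 v1=2 v2=4 v3=3
Advance to t=3 (no further collisions before then); velocities: v0=-2 v1=2 v2=4 v3=3; positions = 0 18 20 27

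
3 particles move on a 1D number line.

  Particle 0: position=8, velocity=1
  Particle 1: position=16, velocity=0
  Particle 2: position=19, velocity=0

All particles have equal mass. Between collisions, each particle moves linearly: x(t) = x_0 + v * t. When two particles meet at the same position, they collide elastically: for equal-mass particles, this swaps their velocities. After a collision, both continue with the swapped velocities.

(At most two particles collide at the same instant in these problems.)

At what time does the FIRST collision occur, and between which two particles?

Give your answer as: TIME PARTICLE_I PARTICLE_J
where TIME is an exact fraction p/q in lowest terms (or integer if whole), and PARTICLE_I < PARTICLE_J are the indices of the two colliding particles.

Answer: 8 0 1

Derivation:
Pair (0,1): pos 8,16 vel 1,0 -> gap=8, closing at 1/unit, collide at t=8
Pair (1,2): pos 16,19 vel 0,0 -> not approaching (rel speed 0 <= 0)
Earliest collision: t=8 between 0 and 1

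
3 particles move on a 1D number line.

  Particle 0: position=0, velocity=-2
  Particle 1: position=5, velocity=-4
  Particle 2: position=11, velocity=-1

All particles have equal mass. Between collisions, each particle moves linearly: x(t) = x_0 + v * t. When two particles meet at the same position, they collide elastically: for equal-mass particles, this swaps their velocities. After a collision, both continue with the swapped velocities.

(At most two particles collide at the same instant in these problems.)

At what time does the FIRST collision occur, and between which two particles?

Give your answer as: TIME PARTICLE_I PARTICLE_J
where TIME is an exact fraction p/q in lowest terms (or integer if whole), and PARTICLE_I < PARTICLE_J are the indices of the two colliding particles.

Pair (0,1): pos 0,5 vel -2,-4 -> gap=5, closing at 2/unit, collide at t=5/2
Pair (1,2): pos 5,11 vel -4,-1 -> not approaching (rel speed -3 <= 0)
Earliest collision: t=5/2 between 0 and 1

Answer: 5/2 0 1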